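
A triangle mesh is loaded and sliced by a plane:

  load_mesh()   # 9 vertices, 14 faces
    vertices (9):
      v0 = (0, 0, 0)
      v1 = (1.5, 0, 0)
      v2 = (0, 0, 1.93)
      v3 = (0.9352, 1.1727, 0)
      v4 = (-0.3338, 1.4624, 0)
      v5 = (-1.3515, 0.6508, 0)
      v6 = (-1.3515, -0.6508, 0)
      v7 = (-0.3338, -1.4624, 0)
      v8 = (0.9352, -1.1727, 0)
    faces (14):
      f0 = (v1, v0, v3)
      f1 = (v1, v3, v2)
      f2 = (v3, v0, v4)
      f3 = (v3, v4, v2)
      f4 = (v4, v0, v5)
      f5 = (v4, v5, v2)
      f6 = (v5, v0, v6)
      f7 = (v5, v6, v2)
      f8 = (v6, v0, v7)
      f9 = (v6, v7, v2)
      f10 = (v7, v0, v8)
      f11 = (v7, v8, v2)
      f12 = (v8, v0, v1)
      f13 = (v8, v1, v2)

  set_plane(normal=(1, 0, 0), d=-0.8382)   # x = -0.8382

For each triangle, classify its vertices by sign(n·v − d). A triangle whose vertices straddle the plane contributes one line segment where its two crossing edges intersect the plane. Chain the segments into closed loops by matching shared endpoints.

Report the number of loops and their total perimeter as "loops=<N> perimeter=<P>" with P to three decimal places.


loops=1 perimeter=4.896

Straddling triangles (6 of 14):
  (v4,v0,v5) [++-] → (-0.8382, 0.403626, 0)–(-0.8382, 1.06015, 0)  len=0.6565
  (v4,v5,v2) [+-+] → (-0.8382, 1.06015, 0)–(-0.8382, 0.403626, 0.733014)  len=0.9840
  (v5,v0,v6) [-+-] → (-0.8382, 0.403626, 0)–(-0.8382, -0.403626, 0)  len=0.8073
  (v5,v6,v2) [--+] → (-0.8382, -0.403626, 0.733014)–(-0.8382, 0.403626, 0.733014)  len=0.8073
  (v6,v0,v7) [-++] → (-0.8382, -0.403626, 0)–(-0.8382, -1.06015, 0)  len=0.6565
  (v6,v7,v2) [-++] → (-0.8382, -1.06015, 0)–(-0.8382, -0.403626, 0.733014)  len=0.9840

Chained into 1 loop(s):
  loop 1: 6 segments, perimeter = 4.8956
Total perimeter = 4.896


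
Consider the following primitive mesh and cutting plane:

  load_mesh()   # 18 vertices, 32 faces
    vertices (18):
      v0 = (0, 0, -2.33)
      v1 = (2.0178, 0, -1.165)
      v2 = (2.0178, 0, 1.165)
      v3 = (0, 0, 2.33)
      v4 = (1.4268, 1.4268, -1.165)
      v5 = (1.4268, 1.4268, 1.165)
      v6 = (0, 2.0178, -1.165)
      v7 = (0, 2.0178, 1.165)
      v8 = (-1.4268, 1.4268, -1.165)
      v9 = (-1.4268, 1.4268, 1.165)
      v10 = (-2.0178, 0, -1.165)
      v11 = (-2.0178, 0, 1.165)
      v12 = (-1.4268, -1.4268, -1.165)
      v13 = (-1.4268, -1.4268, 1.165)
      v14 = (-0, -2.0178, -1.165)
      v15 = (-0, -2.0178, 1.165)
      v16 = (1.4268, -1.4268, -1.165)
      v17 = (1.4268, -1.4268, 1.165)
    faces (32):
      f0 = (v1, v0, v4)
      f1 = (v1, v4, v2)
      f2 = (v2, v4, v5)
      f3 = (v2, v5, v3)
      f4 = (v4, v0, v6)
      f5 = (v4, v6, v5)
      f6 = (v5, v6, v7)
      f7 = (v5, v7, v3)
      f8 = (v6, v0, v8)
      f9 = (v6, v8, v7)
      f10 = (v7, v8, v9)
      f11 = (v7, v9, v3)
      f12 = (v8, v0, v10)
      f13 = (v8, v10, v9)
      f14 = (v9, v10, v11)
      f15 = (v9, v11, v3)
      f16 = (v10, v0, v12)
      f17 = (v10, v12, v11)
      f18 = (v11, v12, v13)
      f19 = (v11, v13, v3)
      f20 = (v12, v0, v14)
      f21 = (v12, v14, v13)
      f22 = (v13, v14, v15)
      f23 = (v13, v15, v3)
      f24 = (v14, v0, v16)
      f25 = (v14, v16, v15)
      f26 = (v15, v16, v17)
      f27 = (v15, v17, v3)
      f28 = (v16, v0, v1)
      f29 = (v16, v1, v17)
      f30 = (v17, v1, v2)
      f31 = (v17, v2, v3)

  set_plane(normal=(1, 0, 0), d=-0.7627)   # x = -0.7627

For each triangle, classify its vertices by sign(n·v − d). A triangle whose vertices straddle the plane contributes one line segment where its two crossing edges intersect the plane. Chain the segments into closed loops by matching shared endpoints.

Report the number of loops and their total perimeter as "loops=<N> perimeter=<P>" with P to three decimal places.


loops=1 perimeter=12.135

Straddling triangles (12 of 32):
  (v6,v0,v8) [++-] → (-0.7627, 0.7627, -1.70725)–(-0.7627, 1.70188, -1.165)  len=1.0845
  (v6,v8,v7) [+-+] → (-0.7627, 1.70188, -1.165)–(-0.7627, 1.70188, -0.0805081)  len=1.0845
  (v7,v8,v9) [+--] → (-0.7627, 1.70188, -0.0805081)–(-0.7627, 1.70188, 1.165)  len=1.2455
  (v7,v9,v3) [+-+] → (-0.7627, 1.70188, 1.165)–(-0.7627, 0.7627, 1.70725)  len=1.0845
  (v8,v0,v10) [-+-] → (-0.7627, 0.7627, -1.70725)–(-0.7627, 0, -1.88965)  len=0.7842
  (v9,v11,v3) [--+] → (-0.7627, 0, 1.88965)–(-0.7627, 0.7627, 1.70725)  len=0.7842
  (v10,v0,v12) [-+-] → (-0.7627, 0, -1.88965)–(-0.7627, -0.7627, -1.70725)  len=0.7842
  (v11,v13,v3) [--+] → (-0.7627, -0.7627, 1.70725)–(-0.7627, 0, 1.88965)  len=0.7842
  (v12,v0,v14) [-++] → (-0.7627, -0.7627, -1.70725)–(-0.7627, -1.70188, -1.165)  len=1.0845
  (v12,v14,v13) [-+-] → (-0.7627, -1.70188, -1.165)–(-0.7627, -1.70188, 0.0805081)  len=1.2455
  (v13,v14,v15) [-++] → (-0.7627, -1.70188, 0.0805081)–(-0.7627, -1.70188, 1.165)  len=1.0845
  (v13,v15,v3) [-++] → (-0.7627, -1.70188, 1.165)–(-0.7627, -0.7627, 1.70725)  len=1.0845

Chained into 1 loop(s):
  loop 1: 12 segments, perimeter = 12.1347
Total perimeter = 12.135


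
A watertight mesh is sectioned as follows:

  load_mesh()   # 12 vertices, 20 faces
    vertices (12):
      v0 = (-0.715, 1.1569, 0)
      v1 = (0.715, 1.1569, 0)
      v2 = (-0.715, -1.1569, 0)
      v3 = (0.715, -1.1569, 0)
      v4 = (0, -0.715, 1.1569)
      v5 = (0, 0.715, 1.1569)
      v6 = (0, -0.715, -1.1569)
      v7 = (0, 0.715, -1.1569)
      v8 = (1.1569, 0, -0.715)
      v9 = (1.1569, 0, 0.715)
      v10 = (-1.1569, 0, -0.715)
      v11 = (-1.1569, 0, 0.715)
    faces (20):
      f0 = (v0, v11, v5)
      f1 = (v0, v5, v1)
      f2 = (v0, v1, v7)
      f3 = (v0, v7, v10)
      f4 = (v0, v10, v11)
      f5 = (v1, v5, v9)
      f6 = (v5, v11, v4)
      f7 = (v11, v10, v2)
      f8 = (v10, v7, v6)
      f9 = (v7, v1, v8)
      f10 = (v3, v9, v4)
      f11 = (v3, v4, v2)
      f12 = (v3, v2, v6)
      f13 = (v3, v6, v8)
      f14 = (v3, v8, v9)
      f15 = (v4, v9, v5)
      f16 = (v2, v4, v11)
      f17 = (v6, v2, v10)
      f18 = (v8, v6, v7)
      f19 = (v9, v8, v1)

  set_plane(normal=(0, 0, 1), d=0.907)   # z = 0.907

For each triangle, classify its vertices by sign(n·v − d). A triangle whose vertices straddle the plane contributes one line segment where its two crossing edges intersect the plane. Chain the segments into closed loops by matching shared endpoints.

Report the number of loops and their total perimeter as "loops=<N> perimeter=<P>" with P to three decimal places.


Straddling triangles (8 of 20):
  (v0,v11,v5) [--+] → (-0.654241, 0.310659, 0.907)–(-0.154446, 0.810454, 0.907)  len=0.7068
  (v0,v5,v1) [-+-] → (-0.154446, 0.810454, 0.907)–(0.154446, 0.810454, 0.907)  len=0.3089
  (v1,v5,v9) [-+-] → (0.154446, 0.810454, 0.907)–(0.654241, 0.310659, 0.907)  len=0.7068
  (v5,v11,v4) [+-+] → (-0.654241, 0.310659, 0.907)–(-0.654241, -0.310659, 0.907)  len=0.6213
  (v3,v9,v4) [--+] → (0.654241, -0.310659, 0.907)–(0.154446, -0.810454, 0.907)  len=0.7068
  (v3,v4,v2) [-+-] → (0.154446, -0.810454, 0.907)–(-0.154446, -0.810454, 0.907)  len=0.3089
  (v4,v9,v5) [+-+] → (0.654241, -0.310659, 0.907)–(0.654241, 0.310659, 0.907)  len=0.6213
  (v2,v4,v11) [-+-] → (-0.154446, -0.810454, 0.907)–(-0.654241, -0.310659, 0.907)  len=0.7068

Chained into 1 loop(s):
  loop 1: 8 segments, perimeter = 4.6877
Total perimeter = 4.688

loops=1 perimeter=4.688


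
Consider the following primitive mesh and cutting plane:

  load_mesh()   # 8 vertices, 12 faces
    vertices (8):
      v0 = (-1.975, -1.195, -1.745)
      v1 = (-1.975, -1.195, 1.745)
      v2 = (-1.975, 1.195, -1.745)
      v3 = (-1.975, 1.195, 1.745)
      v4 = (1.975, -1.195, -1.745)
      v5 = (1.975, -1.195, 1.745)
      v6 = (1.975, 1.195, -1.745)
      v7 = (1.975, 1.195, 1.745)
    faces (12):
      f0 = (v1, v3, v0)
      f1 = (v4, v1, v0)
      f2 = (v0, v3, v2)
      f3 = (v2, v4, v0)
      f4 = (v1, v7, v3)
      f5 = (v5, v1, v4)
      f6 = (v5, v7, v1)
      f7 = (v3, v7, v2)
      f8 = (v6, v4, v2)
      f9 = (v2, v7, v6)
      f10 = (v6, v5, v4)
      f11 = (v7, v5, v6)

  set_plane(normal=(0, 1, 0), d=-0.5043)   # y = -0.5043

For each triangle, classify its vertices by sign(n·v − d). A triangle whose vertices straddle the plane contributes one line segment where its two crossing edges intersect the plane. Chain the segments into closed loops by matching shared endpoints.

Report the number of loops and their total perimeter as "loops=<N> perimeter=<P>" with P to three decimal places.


Straddling triangles (8 of 12):
  (v1,v3,v0) [-+-] → (-1.975, -0.5043, 1.745)–(-1.975, -0.5043, -0.736405)  len=2.4814
  (v0,v3,v2) [-++] → (-1.975, -0.5043, -0.736405)–(-1.975, -0.5043, -1.745)  len=1.0086
  (v2,v4,v0) [+--] → (0.833467, -0.5043, -1.745)–(-1.975, -0.5043, -1.745)  len=2.8085
  (v1,v7,v3) [-++] → (-0.833467, -0.5043, 1.745)–(-1.975, -0.5043, 1.745)  len=1.1415
  (v5,v7,v1) [-+-] → (1.975, -0.5043, 1.745)–(-0.833467, -0.5043, 1.745)  len=2.8085
  (v6,v4,v2) [+-+] → (1.975, -0.5043, -1.745)–(0.833467, -0.5043, -1.745)  len=1.1415
  (v6,v5,v4) [+--] → (1.975, -0.5043, 0.736405)–(1.975, -0.5043, -1.745)  len=2.4814
  (v7,v5,v6) [+-+] → (1.975, -0.5043, 1.745)–(1.975, -0.5043, 0.736405)  len=1.0086

Chained into 1 loop(s):
  loop 1: 8 segments, perimeter = 14.8800
Total perimeter = 14.880

loops=1 perimeter=14.880


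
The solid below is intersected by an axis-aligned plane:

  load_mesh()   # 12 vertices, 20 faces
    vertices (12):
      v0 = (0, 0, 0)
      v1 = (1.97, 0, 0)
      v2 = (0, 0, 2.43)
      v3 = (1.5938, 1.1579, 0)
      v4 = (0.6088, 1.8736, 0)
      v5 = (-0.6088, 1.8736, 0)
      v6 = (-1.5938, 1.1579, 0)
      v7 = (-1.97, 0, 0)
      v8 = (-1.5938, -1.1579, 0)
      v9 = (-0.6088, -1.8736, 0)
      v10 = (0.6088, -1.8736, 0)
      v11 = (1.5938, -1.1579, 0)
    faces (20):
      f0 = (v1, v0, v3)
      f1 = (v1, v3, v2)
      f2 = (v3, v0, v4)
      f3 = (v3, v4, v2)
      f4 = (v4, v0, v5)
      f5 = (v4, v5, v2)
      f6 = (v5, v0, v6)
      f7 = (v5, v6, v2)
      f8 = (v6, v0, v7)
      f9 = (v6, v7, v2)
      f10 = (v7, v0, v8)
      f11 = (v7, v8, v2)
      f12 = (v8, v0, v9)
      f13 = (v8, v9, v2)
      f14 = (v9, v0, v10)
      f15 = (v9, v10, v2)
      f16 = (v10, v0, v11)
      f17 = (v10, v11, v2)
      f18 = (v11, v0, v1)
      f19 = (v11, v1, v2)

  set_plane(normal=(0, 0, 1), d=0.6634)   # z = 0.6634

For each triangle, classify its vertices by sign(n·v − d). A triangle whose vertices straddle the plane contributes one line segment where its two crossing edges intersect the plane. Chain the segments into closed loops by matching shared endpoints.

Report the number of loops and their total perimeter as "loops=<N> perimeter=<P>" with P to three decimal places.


loops=1 perimeter=8.851

Straddling triangles (10 of 20):
  (v1,v3,v2) [--+] → (1.15869, 0.841789, 0.6634)–(1.43218, 0, 0.6634)  len=0.8851
  (v3,v4,v2) [--+] → (0.442595, 1.3621, 0.6634)–(1.15869, 0.841789, 0.6634)  len=0.8852
  (v4,v5,v2) [--+] → (-0.442595, 1.3621, 0.6634)–(0.442595, 1.3621, 0.6634)  len=0.8852
  (v5,v6,v2) [--+] → (-1.15869, 0.841789, 0.6634)–(-0.442595, 1.3621, 0.6634)  len=0.8852
  (v6,v7,v2) [--+] → (-1.43218, 0, 0.6634)–(-1.15869, 0.841789, 0.6634)  len=0.8851
  (v7,v8,v2) [--+] → (-1.15869, -0.841789, 0.6634)–(-1.43218, 0, 0.6634)  len=0.8851
  (v8,v9,v2) [--+] → (-0.442595, -1.3621, 0.6634)–(-1.15869, -0.841789, 0.6634)  len=0.8852
  (v9,v10,v2) [--+] → (0.442595, -1.3621, 0.6634)–(-0.442595, -1.3621, 0.6634)  len=0.8852
  (v10,v11,v2) [--+] → (1.15869, -0.841789, 0.6634)–(0.442595, -1.3621, 0.6634)  len=0.8852
  (v11,v1,v2) [--+] → (1.43218, 0, 0.6634)–(1.15869, -0.841789, 0.6634)  len=0.8851

Chained into 1 loop(s):
  loop 1: 10 segments, perimeter = 8.8514
Total perimeter = 8.851


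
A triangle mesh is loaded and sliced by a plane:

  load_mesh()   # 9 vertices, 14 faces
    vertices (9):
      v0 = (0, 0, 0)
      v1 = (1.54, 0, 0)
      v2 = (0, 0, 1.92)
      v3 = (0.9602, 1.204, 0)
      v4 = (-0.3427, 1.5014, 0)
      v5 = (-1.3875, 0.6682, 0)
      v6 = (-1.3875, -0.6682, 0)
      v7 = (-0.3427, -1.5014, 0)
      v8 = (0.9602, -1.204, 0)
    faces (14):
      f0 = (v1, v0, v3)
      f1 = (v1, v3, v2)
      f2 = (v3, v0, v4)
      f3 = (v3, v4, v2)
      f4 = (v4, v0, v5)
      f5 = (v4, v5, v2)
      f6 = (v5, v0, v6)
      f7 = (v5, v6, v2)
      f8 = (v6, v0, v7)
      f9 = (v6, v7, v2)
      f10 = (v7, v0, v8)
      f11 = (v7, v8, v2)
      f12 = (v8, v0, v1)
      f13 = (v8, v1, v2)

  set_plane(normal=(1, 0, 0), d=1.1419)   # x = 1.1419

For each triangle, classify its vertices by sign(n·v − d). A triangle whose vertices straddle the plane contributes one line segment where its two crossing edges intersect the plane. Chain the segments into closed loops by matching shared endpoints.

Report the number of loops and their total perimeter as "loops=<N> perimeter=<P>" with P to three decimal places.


Straddling triangles (4 of 14):
  (v1,v0,v3) [+--] → (1.1419, 0, 0)–(1.1419, 0.826686, 0)  len=0.8267
  (v1,v3,v2) [+--] → (1.1419, 0.826686, 0)–(1.1419, 0, 0.496332)  len=0.9642
  (v8,v0,v1) [--+] → (1.1419, 0, 0)–(1.1419, -0.826686, 0)  len=0.8267
  (v8,v1,v2) [-+-] → (1.1419, -0.826686, 0)–(1.1419, 0, 0.496332)  len=0.9642

Chained into 1 loop(s):
  loop 1: 4 segments, perimeter = 3.5818
Total perimeter = 3.582

loops=1 perimeter=3.582


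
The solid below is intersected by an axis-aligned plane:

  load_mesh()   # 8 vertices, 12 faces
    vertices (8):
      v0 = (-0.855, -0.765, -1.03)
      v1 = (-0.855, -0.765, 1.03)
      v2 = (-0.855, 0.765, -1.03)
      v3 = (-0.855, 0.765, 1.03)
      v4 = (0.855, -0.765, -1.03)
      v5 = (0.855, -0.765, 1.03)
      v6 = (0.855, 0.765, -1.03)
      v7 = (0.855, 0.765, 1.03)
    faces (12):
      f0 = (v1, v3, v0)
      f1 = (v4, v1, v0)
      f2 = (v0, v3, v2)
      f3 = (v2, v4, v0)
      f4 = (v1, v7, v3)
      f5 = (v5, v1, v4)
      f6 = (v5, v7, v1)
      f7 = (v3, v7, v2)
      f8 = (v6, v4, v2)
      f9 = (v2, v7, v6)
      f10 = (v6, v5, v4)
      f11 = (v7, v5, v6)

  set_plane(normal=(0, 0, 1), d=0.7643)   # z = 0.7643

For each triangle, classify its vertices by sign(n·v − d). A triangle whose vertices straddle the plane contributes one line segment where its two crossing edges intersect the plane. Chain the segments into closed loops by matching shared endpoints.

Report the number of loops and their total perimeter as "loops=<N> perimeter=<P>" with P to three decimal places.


loops=1 perimeter=6.480

Straddling triangles (8 of 12):
  (v1,v3,v0) [++-] → (-0.855, 0.56766, 0.7643)–(-0.855, -0.765, 0.7643)  len=1.3327
  (v4,v1,v0) [-+-] → (-0.634443, -0.765, 0.7643)–(-0.855, -0.765, 0.7643)  len=0.2206
  (v0,v3,v2) [-+-] → (-0.855, 0.56766, 0.7643)–(-0.855, 0.765, 0.7643)  len=0.1973
  (v5,v1,v4) [++-] → (-0.634443, -0.765, 0.7643)–(0.855, -0.765, 0.7643)  len=1.4894
  (v3,v7,v2) [++-] → (0.634443, 0.765, 0.7643)–(-0.855, 0.765, 0.7643)  len=1.4894
  (v2,v7,v6) [-+-] → (0.634443, 0.765, 0.7643)–(0.855, 0.765, 0.7643)  len=0.2206
  (v6,v5,v4) [-+-] → (0.855, -0.56766, 0.7643)–(0.855, -0.765, 0.7643)  len=0.1973
  (v7,v5,v6) [++-] → (0.855, -0.56766, 0.7643)–(0.855, 0.765, 0.7643)  len=1.3327

Chained into 1 loop(s):
  loop 1: 8 segments, perimeter = 6.4800
Total perimeter = 6.480


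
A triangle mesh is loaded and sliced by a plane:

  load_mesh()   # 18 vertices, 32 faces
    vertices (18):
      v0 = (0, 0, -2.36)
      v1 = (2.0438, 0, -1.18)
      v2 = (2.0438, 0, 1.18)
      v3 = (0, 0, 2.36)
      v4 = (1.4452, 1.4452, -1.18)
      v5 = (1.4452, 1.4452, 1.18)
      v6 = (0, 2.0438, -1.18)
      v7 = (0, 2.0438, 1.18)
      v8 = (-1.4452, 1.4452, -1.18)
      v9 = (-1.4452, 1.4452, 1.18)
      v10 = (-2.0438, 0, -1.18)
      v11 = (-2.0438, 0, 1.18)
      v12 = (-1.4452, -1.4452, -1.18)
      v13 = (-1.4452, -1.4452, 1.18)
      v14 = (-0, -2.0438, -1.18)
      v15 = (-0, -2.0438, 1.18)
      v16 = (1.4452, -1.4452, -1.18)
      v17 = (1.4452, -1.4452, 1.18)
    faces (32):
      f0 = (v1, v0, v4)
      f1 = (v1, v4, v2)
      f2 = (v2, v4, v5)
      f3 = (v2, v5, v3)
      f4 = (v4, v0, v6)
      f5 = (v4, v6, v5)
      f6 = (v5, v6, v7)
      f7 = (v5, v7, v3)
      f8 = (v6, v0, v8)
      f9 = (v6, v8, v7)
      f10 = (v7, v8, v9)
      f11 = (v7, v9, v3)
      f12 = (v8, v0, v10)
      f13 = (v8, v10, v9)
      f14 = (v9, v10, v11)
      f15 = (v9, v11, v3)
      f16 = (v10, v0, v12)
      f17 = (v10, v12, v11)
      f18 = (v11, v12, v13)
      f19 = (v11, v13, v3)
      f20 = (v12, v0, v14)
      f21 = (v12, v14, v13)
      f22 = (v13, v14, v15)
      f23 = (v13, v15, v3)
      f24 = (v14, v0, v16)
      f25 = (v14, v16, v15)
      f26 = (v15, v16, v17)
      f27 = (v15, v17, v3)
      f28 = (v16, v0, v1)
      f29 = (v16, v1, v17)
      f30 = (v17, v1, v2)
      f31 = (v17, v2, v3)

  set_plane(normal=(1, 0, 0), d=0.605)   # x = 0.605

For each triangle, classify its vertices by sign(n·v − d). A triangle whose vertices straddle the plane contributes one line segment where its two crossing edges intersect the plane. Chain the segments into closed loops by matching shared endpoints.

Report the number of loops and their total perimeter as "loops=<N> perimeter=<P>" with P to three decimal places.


loops=1 perimeter=12.696

Straddling triangles (12 of 32):
  (v1,v0,v4) [+-+] → (0.605, 0, -2.0107)–(0.605, 0.605, -1.86602)  len=0.6221
  (v2,v5,v3) [++-] → (0.605, 0.605, 1.86602)–(0.605, 0, 2.0107)  len=0.6221
  (v4,v0,v6) [+--] → (0.605, 0.605, -1.86602)–(0.605, 1.79321, -1.18)  len=1.3720
  (v4,v6,v5) [+-+] → (0.605, 1.79321, -1.18)–(0.605, 1.79321, -0.19204)  len=0.9880
  (v5,v6,v7) [+--] → (0.605, 1.79321, -0.19204)–(0.605, 1.79321, 1.18)  len=1.3720
  (v5,v7,v3) [+--] → (0.605, 1.79321, 1.18)–(0.605, 0.605, 1.86602)  len=1.3720
  (v14,v0,v16) [--+] → (0.605, -0.605, -1.86602)–(0.605, -1.79321, -1.18)  len=1.3720
  (v14,v16,v15) [-+-] → (0.605, -1.79321, -1.18)–(0.605, -1.79321, 0.19204)  len=1.3720
  (v15,v16,v17) [-++] → (0.605, -1.79321, 0.19204)–(0.605, -1.79321, 1.18)  len=0.9880
  (v15,v17,v3) [-+-] → (0.605, -1.79321, 1.18)–(0.605, -0.605, 1.86602)  len=1.3720
  (v16,v0,v1) [+-+] → (0.605, -0.605, -1.86602)–(0.605, 0, -2.0107)  len=0.6221
  (v17,v2,v3) [++-] → (0.605, 0, 2.0107)–(0.605, -0.605, 1.86602)  len=0.6221

Chained into 1 loop(s):
  loop 1: 12 segments, perimeter = 12.6964
Total perimeter = 12.696


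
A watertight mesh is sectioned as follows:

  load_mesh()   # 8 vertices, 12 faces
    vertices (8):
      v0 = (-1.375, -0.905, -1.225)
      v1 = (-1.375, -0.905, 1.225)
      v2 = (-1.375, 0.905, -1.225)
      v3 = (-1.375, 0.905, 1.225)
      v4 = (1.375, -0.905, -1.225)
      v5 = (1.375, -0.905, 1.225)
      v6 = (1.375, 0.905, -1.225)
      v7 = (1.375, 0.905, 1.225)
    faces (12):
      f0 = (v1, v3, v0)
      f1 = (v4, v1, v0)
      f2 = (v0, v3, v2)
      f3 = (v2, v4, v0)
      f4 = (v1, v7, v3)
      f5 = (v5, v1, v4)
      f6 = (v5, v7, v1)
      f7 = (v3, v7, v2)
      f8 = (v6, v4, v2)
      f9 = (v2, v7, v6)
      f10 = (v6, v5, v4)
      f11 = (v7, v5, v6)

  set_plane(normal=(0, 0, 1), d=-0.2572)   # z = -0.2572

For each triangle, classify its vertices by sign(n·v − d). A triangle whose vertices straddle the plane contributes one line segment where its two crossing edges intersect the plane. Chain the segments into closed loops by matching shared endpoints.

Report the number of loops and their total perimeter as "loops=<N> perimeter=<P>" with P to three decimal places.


loops=1 perimeter=9.120

Straddling triangles (8 of 12):
  (v1,v3,v0) [++-] → (-1.375, -0.190013, -0.2572)–(-1.375, -0.905, -0.2572)  len=0.7150
  (v4,v1,v0) [-+-] → (0.288694, -0.905, -0.2572)–(-1.375, -0.905, -0.2572)  len=1.6637
  (v0,v3,v2) [-+-] → (-1.375, -0.190013, -0.2572)–(-1.375, 0.905, -0.2572)  len=1.0950
  (v5,v1,v4) [++-] → (0.288694, -0.905, -0.2572)–(1.375, -0.905, -0.2572)  len=1.0863
  (v3,v7,v2) [++-] → (-0.288694, 0.905, -0.2572)–(-1.375, 0.905, -0.2572)  len=1.0863
  (v2,v7,v6) [-+-] → (-0.288694, 0.905, -0.2572)–(1.375, 0.905, -0.2572)  len=1.6637
  (v6,v5,v4) [-+-] → (1.375, 0.190013, -0.2572)–(1.375, -0.905, -0.2572)  len=1.0950
  (v7,v5,v6) [++-] → (1.375, 0.190013, -0.2572)–(1.375, 0.905, -0.2572)  len=0.7150

Chained into 1 loop(s):
  loop 1: 8 segments, perimeter = 9.1200
Total perimeter = 9.120


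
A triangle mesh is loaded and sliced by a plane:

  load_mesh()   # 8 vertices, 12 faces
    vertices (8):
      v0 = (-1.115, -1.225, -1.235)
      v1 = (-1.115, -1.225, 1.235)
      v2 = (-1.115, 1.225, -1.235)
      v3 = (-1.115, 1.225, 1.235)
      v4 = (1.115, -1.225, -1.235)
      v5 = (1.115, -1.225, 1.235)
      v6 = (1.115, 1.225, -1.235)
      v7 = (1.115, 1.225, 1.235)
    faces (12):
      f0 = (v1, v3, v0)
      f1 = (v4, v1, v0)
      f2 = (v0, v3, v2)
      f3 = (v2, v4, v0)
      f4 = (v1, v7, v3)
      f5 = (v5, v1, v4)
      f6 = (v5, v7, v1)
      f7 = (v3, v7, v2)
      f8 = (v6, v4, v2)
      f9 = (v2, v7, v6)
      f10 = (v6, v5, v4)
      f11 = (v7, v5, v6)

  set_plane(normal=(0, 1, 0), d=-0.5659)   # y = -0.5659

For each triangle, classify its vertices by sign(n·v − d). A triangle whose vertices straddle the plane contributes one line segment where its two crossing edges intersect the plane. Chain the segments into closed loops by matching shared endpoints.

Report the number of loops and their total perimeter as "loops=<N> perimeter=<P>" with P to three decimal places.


Straddling triangles (8 of 12):
  (v1,v3,v0) [-+-] → (-1.115, -0.5659, 1.235)–(-1.115, -0.5659, -0.57052)  len=1.8055
  (v0,v3,v2) [-++] → (-1.115, -0.5659, -0.57052)–(-1.115, -0.5659, -1.235)  len=0.6645
  (v2,v4,v0) [+--] → (0.515084, -0.5659, -1.235)–(-1.115, -0.5659, -1.235)  len=1.6301
  (v1,v7,v3) [-++] → (-0.515084, -0.5659, 1.235)–(-1.115, -0.5659, 1.235)  len=0.5999
  (v5,v7,v1) [-+-] → (1.115, -0.5659, 1.235)–(-0.515084, -0.5659, 1.235)  len=1.6301
  (v6,v4,v2) [+-+] → (1.115, -0.5659, -1.235)–(0.515084, -0.5659, -1.235)  len=0.5999
  (v6,v5,v4) [+--] → (1.115, -0.5659, 0.57052)–(1.115, -0.5659, -1.235)  len=1.8055
  (v7,v5,v6) [+-+] → (1.115, -0.5659, 1.235)–(1.115, -0.5659, 0.57052)  len=0.6645

Chained into 1 loop(s):
  loop 1: 8 segments, perimeter = 9.4000
Total perimeter = 9.400

loops=1 perimeter=9.400


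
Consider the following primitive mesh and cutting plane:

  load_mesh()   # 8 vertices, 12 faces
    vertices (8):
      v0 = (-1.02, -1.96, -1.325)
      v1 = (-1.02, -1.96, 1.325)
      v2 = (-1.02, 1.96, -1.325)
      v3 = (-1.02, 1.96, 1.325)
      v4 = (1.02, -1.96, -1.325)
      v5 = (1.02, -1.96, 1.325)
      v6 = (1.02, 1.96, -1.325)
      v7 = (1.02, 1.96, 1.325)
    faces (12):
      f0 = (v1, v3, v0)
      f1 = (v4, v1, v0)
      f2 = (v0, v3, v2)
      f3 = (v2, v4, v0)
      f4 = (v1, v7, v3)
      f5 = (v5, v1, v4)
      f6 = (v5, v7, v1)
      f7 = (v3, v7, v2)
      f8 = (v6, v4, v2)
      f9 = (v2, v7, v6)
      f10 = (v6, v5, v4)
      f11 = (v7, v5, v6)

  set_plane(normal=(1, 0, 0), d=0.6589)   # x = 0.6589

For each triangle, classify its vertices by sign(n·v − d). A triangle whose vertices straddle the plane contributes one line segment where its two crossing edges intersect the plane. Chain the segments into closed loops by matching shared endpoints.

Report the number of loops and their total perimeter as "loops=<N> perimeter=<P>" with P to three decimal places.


loops=1 perimeter=13.140

Straddling triangles (8 of 12):
  (v4,v1,v0) [+--] → (0.6589, -1.96, -0.855924)–(0.6589, -1.96, -1.325)  len=0.4691
  (v2,v4,v0) [-+-] → (0.6589, -1.26612, -1.325)–(0.6589, -1.96, -1.325)  len=0.6939
  (v1,v7,v3) [-+-] → (0.6589, 1.26612, 1.325)–(0.6589, 1.96, 1.325)  len=0.6939
  (v5,v1,v4) [+-+] → (0.6589, -1.96, 1.325)–(0.6589, -1.96, -0.855924)  len=2.1809
  (v5,v7,v1) [++-] → (0.6589, 1.26612, 1.325)–(0.6589, -1.96, 1.325)  len=3.2261
  (v3,v7,v2) [-+-] → (0.6589, 1.96, 1.325)–(0.6589, 1.96, 0.855924)  len=0.4691
  (v6,v4,v2) [++-] → (0.6589, -1.26612, -1.325)–(0.6589, 1.96, -1.325)  len=3.2261
  (v2,v7,v6) [-++] → (0.6589, 1.96, 0.855924)–(0.6589, 1.96, -1.325)  len=2.1809

Chained into 1 loop(s):
  loop 1: 8 segments, perimeter = 13.1400
Total perimeter = 13.140


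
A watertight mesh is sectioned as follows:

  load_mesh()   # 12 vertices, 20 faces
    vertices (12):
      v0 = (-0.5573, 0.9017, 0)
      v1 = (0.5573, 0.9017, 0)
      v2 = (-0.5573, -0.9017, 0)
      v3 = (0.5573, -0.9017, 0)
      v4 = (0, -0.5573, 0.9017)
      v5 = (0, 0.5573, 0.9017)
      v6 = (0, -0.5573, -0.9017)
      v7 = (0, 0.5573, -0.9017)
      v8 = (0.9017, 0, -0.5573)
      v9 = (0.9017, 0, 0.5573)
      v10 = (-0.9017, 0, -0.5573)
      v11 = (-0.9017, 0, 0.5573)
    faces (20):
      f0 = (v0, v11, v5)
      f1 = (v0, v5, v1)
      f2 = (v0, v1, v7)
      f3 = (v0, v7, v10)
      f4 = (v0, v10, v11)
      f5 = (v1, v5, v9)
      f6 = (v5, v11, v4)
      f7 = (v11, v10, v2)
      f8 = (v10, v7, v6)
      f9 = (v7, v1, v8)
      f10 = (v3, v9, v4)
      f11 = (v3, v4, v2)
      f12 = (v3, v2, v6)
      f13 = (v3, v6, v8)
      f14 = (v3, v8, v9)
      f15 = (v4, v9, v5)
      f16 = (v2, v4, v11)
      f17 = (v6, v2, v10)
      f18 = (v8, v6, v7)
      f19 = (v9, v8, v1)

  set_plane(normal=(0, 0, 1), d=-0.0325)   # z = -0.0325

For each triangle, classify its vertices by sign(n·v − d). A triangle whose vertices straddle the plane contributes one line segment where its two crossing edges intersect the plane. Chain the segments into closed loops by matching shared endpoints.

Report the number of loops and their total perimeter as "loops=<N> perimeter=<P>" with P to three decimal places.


Straddling triangles (10 of 20):
  (v0,v1,v7) [++-] → (0.537213, 0.889287, -0.0325)–(-0.537213, 0.889287, -0.0325)  len=1.0744
  (v0,v7,v10) [+--] → (-0.537213, 0.889287, -0.0325)–(-0.577384, 0.849116, -0.0325)  len=0.0568
  (v0,v10,v11) [+-+] → (-0.577384, 0.849116, -0.0325)–(-0.9017, 0, -0.0325)  len=0.9089
  (v11,v10,v2) [+-+] → (-0.9017, 0, -0.0325)–(-0.577384, -0.849116, -0.0325)  len=0.9089
  (v7,v1,v8) [-+-] → (0.537213, 0.889287, -0.0325)–(0.577384, 0.849116, -0.0325)  len=0.0568
  (v3,v2,v6) [++-] → (-0.537213, -0.889287, -0.0325)–(0.537213, -0.889287, -0.0325)  len=1.0744
  (v3,v6,v8) [+--] → (0.537213, -0.889287, -0.0325)–(0.577384, -0.849116, -0.0325)  len=0.0568
  (v3,v8,v9) [+-+] → (0.577384, -0.849116, -0.0325)–(0.9017, 0, -0.0325)  len=0.9089
  (v6,v2,v10) [-+-] → (-0.537213, -0.889287, -0.0325)–(-0.577384, -0.849116, -0.0325)  len=0.0568
  (v9,v8,v1) [+-+] → (0.9017, 0, -0.0325)–(0.577384, 0.849116, -0.0325)  len=0.9089

Chained into 1 loop(s):
  loop 1: 10 segments, perimeter = 6.0119
Total perimeter = 6.012

loops=1 perimeter=6.012


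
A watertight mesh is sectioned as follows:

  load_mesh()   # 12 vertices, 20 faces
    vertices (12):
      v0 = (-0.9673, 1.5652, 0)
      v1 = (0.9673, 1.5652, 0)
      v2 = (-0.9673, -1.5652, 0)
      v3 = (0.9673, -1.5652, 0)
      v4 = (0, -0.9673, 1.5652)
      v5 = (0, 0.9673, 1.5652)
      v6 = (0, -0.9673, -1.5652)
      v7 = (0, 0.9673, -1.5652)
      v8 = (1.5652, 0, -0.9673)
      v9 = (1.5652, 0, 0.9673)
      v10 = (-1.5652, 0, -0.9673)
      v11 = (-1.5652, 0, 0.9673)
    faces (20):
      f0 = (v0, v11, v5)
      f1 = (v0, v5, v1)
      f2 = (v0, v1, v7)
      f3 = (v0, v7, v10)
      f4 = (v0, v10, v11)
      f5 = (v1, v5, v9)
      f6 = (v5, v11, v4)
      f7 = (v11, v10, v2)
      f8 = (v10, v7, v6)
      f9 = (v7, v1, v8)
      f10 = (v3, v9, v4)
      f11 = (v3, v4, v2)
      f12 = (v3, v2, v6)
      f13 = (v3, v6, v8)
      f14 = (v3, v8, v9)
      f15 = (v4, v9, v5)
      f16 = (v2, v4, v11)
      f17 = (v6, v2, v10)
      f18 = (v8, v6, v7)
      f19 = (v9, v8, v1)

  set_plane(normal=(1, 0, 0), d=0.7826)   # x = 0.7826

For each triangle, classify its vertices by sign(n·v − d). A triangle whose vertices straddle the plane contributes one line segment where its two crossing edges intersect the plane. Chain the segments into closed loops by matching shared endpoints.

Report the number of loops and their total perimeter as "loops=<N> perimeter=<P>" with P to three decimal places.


loops=1 perimeter=8.687

Straddling triangles (10 of 20):
  (v0,v5,v1) [--+] → (0.7826, 1.45103, 0.298865)–(0.7826, 1.5652, 0)  len=0.3199
  (v0,v1,v7) [-+-] → (0.7826, 1.5652, 0)–(0.7826, 1.45103, -0.298865)  len=0.3199
  (v1,v5,v9) [+-+] → (0.7826, 1.45103, 0.298865)–(0.7826, 0.48365, 1.26625)  len=1.3681
  (v7,v1,v8) [-++] → (0.7826, 1.45103, -0.298865)–(0.7826, 0.48365, -1.26625)  len=1.3681
  (v3,v9,v4) [++-] → (0.7826, -0.48365, 1.26625)–(0.7826, -1.45103, 0.298865)  len=1.3681
  (v3,v4,v2) [+--] → (0.7826, -1.45103, 0.298865)–(0.7826, -1.5652, 0)  len=0.3199
  (v3,v2,v6) [+--] → (0.7826, -1.5652, 0)–(0.7826, -1.45103, -0.298865)  len=0.3199
  (v3,v6,v8) [+-+] → (0.7826, -1.45103, -0.298865)–(0.7826, -0.48365, -1.26625)  len=1.3681
  (v4,v9,v5) [-+-] → (0.7826, -0.48365, 1.26625)–(0.7826, 0.48365, 1.26625)  len=0.9673
  (v8,v6,v7) [+--] → (0.7826, -0.48365, -1.26625)–(0.7826, 0.48365, -1.26625)  len=0.9673

Chained into 1 loop(s):
  loop 1: 10 segments, perimeter = 8.6867
Total perimeter = 8.687


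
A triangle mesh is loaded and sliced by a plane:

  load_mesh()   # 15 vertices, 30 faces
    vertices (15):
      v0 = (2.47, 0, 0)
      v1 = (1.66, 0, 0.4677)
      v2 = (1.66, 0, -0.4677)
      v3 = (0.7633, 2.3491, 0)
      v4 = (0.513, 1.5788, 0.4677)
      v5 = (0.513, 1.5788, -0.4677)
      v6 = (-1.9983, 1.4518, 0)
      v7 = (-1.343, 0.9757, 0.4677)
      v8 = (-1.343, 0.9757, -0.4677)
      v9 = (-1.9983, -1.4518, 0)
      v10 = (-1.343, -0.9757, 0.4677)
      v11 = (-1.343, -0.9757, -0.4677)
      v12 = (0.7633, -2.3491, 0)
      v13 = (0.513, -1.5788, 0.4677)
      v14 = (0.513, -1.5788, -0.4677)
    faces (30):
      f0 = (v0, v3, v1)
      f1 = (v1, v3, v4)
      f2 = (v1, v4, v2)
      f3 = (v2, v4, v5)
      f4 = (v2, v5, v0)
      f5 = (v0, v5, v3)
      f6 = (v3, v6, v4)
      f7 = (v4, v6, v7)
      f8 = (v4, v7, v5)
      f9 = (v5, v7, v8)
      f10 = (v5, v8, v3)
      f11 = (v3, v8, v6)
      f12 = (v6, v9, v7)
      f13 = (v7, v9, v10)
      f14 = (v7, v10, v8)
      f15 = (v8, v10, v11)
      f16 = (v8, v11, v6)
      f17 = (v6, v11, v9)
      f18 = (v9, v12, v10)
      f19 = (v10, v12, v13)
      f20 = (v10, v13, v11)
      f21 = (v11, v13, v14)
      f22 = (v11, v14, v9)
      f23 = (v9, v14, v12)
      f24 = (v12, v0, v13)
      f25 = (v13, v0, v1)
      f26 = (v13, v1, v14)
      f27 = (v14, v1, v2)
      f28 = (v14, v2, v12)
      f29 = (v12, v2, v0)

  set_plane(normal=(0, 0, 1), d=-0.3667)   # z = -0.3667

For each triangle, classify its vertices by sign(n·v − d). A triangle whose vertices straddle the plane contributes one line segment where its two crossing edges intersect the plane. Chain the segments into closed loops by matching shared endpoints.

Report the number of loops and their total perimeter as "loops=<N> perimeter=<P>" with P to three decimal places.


Straddling triangles (20 of 30):
  (v1,v4,v2) [++-] → (1.53615, 0.170471, -0.3667)–(1.66, 0, -0.3667)  len=0.2107
  (v2,v4,v5) [-+-] → (1.53615, 0.170471, -0.3667)–(0.513, 1.5788, -0.3667)  len=1.7408
  (v2,v5,v0) [--+] → (0.935615, 1.23786, -0.3667)–(1.83492, 0, -0.3667)  len=1.5300
  (v0,v5,v3) [+-+] → (0.935615, 1.23786, -0.3667)–(0.567052, 1.74515, -0.3667)  len=0.6270
  (v4,v7,v5) [++-] → (0.312598, 1.51368, -0.3667)–(0.513, 1.5788, -0.3667)  len=0.2107
  (v5,v7,v8) [-+-] → (0.312598, 1.51368, -0.3667)–(-1.343, 0.9757, -0.3667)  len=1.7408
  (v5,v8,v3) [--+] → (-0.888144, 1.27229, -0.3667)–(0.567052, 1.74515, -0.3667)  len=1.5301
  (v3,v8,v6) [+-+] → (-0.888144, 1.27229, -0.3667)–(-1.48451, 1.07851, -0.3667)  len=0.6271
  (v7,v10,v8) [++-] → (-1.343, 0.764997, -0.3667)–(-1.343, 0.9757, -0.3667)  len=0.2107
  (v8,v10,v11) [-+-] → (-1.343, 0.764997, -0.3667)–(-1.343, -0.9757, -0.3667)  len=1.7407
  (v8,v11,v6) [--+] → (-1.48451, -0.45148, -0.3667)–(-1.48451, 1.07851, -0.3667)  len=1.5300
  (v6,v11,v9) [+-+] → (-1.48451, -0.45148, -0.3667)–(-1.48451, -1.07851, -0.3667)  len=0.6270
  (v10,v13,v11) [++-] → (-1.1426, -1.04082, -0.3667)–(-1.343, -0.9757, -0.3667)  len=0.2107
  (v11,v13,v14) [-+-] → (-1.1426, -1.04082, -0.3667)–(0.513, -1.5788, -0.3667)  len=1.7408
  (v11,v14,v9) [--+] → (-0.0293162, -1.55137, -0.3667)–(-1.48451, -1.07851, -0.3667)  len=1.5301
  (v9,v14,v12) [+-+] → (-0.0293162, -1.55137, -0.3667)–(0.567052, -1.74515, -0.3667)  len=0.6271
  (v13,v1,v14) [++-] → (0.636848, -1.40833, -0.3667)–(0.513, -1.5788, -0.3667)  len=0.2107
  (v14,v1,v2) [-+-] → (0.636848, -1.40833, -0.3667)–(1.66, 0, -0.3667)  len=1.7408
  (v14,v2,v12) [--+] → (1.46636, -0.507289, -0.3667)–(0.567052, -1.74515, -0.3667)  len=1.5300
  (v12,v2,v0) [+-+] → (1.46636, -0.507289, -0.3667)–(1.83492, 0, -0.3667)  len=0.6270

Chained into 2 loop(s):
  loop 1: 10 segments, perimeter = 9.7574
  loop 2: 10 segments, perimeter = 10.7855
Total perimeter = 20.543

loops=2 perimeter=20.543


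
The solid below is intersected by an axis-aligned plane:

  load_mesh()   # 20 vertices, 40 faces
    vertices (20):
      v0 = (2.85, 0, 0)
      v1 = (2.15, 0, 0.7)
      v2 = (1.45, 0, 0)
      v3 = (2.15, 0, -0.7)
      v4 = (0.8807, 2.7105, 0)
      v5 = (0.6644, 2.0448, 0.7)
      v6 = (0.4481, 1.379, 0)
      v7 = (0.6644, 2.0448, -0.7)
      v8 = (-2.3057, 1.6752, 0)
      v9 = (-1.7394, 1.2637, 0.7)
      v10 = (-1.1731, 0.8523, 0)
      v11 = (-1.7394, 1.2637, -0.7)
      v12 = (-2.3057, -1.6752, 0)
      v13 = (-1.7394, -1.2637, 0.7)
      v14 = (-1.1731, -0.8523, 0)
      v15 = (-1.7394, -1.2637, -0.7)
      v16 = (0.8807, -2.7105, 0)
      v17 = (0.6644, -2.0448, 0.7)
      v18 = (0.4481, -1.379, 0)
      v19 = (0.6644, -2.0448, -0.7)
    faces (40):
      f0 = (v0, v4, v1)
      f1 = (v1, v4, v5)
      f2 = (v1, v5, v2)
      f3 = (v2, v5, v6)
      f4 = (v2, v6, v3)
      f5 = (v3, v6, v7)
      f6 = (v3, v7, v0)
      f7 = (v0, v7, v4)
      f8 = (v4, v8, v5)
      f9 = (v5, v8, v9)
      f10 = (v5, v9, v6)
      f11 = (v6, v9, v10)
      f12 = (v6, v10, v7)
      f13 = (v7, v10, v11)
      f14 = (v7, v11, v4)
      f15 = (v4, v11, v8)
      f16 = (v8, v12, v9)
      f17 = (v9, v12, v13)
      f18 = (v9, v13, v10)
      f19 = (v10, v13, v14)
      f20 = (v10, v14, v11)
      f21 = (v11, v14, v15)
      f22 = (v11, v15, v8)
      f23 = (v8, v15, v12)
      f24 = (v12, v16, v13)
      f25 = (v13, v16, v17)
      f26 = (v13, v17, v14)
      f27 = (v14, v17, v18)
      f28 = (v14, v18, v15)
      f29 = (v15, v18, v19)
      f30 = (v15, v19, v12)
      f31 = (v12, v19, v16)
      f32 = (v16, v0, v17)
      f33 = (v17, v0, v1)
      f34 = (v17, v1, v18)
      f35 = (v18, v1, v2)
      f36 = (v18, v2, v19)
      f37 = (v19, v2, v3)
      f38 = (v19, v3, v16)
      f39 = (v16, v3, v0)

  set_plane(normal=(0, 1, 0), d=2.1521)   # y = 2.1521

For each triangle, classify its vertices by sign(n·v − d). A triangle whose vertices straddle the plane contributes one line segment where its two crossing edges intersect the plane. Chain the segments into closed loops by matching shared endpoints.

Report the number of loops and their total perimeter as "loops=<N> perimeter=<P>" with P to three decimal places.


Straddling triangles (6 of 40):
  (v0,v4,v1) [-+-] → (1.2864, 2.1521, 0)–(1.14219, 2.1521, 0.14421)  len=0.2039
  (v1,v4,v5) [-+-] → (1.14219, 2.1521, 0.14421)–(0.699264, 2.1521, 0.587171)  len=0.6264
  (v0,v7,v4) [--+] → (0.699264, 2.1521, -0.587171)–(1.2864, 2.1521, 0)  len=0.8304
  (v4,v8,v5) [+--] → (-0.837919, 2.1521, 0)–(0.699264, 2.1521, 0.587171)  len=1.6455
  (v7,v11,v4) [--+] → (-0.130541, 2.1521, -0.270169)–(0.699264, 2.1521, -0.587171)  len=0.8883
  (v4,v11,v8) [+--] → (-0.130541, 2.1521, -0.270169)–(-0.837919, 2.1521, 0)  len=0.7572

Chained into 1 loop(s):
  loop 1: 6 segments, perimeter = 4.9517
Total perimeter = 4.952

loops=1 perimeter=4.952


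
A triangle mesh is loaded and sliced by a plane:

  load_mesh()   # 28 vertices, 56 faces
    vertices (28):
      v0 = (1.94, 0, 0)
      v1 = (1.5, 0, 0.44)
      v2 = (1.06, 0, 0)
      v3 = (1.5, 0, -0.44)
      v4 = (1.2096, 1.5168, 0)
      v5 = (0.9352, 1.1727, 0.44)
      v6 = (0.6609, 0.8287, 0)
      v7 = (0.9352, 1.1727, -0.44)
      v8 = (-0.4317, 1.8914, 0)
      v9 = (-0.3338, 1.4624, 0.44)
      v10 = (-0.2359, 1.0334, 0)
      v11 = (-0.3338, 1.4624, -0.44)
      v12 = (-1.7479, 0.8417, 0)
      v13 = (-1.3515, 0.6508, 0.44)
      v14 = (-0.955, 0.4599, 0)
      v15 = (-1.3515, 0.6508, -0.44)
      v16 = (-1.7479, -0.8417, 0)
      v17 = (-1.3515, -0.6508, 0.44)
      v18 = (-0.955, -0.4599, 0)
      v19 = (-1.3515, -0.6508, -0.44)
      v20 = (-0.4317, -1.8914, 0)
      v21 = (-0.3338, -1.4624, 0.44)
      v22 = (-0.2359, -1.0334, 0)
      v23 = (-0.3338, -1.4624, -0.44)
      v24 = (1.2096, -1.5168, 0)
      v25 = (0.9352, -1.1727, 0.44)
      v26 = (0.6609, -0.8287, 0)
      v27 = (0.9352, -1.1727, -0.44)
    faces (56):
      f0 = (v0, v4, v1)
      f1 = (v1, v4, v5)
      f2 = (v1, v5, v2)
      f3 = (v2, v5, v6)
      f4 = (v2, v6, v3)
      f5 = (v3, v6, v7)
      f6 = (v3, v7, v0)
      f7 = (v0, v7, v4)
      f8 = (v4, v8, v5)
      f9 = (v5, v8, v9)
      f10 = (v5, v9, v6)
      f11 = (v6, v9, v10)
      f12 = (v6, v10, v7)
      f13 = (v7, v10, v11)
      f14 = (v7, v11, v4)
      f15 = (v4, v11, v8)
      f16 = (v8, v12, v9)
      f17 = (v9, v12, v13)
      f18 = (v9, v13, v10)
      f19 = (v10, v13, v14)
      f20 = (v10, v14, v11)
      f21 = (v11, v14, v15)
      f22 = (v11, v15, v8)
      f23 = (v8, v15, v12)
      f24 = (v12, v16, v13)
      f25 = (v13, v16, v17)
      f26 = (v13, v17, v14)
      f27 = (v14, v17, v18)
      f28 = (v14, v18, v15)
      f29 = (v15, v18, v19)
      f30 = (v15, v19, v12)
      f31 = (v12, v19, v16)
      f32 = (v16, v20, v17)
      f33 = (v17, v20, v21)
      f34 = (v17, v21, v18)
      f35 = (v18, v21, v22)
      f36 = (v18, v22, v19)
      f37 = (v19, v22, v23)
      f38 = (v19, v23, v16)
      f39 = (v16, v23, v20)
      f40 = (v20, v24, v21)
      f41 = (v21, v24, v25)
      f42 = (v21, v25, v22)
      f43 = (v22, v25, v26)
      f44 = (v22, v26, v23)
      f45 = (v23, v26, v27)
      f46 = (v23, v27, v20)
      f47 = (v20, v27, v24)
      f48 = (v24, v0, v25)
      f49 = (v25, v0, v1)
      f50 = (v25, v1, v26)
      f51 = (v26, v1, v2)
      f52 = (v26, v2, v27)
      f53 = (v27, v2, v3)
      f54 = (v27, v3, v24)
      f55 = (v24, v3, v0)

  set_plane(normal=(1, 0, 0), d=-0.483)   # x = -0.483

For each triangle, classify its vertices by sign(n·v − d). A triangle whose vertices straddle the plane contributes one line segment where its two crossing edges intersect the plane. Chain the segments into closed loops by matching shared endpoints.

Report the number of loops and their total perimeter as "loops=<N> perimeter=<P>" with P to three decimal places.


loops=2 perimeter=5.371

Straddling triangles (16 of 56):
  (v8,v12,v9) [+-+] → (-0.483, 1.85049, 0)–(-0.483, 1.39691, 0.393576)  len=0.6005
  (v9,v12,v13) [+--] → (-0.483, 1.39691, 0.393576)–(-0.483, 1.34342, 0.44)  len=0.0708
  (v9,v13,v10) [+-+] → (-0.483, 1.34342, 0.44)–(-0.483, 0.948656, 0.0974579)  len=0.5227
  (v10,v13,v14) [+--] → (-0.483, 0.948656, 0.0974579)–(-0.483, 0.836332, 0)  len=0.1487
  (v10,v14,v11) [+-+] → (-0.483, 0.836332, 0)–(-0.483, 1.22162, -0.334321)  len=0.5101
  (v11,v14,v15) [+--] → (-0.483, 1.22162, -0.334321)–(-0.483, 1.34342, -0.44)  len=0.1613
  (v11,v15,v8) [+-+] → (-0.483, 1.34342, -0.44)–(-0.483, 1.82221, -0.0245401)  len=0.6339
  (v8,v15,v12) [+--] → (-0.483, 1.82221, -0.0245401)–(-0.483, 1.85049, 0)  len=0.0374
  (v16,v20,v17) [-+-] → (-0.483, -1.85049, 0)–(-0.483, -1.82221, 0.0245401)  len=0.0374
  (v17,v20,v21) [-++] → (-0.483, -1.82221, 0.0245401)–(-0.483, -1.34342, 0.44)  len=0.6339
  (v17,v21,v18) [-+-] → (-0.483, -1.34342, 0.44)–(-0.483, -1.22162, 0.334321)  len=0.1613
  (v18,v21,v22) [-++] → (-0.483, -1.22162, 0.334321)–(-0.483, -0.836332, 0)  len=0.5101
  (v18,v22,v19) [-+-] → (-0.483, -0.836332, 0)–(-0.483, -0.948656, -0.0974579)  len=0.1487
  (v19,v22,v23) [-++] → (-0.483, -0.948656, -0.0974579)–(-0.483, -1.34342, -0.44)  len=0.5227
  (v19,v23,v16) [-+-] → (-0.483, -1.34342, -0.44)–(-0.483, -1.39691, -0.393576)  len=0.0708
  (v16,v23,v20) [-++] → (-0.483, -1.39691, -0.393576)–(-0.483, -1.85049, 0)  len=0.6005

Chained into 2 loop(s):
  loop 1: 8 segments, perimeter = 2.6855
  loop 2: 8 segments, perimeter = 2.6855
Total perimeter = 5.371
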